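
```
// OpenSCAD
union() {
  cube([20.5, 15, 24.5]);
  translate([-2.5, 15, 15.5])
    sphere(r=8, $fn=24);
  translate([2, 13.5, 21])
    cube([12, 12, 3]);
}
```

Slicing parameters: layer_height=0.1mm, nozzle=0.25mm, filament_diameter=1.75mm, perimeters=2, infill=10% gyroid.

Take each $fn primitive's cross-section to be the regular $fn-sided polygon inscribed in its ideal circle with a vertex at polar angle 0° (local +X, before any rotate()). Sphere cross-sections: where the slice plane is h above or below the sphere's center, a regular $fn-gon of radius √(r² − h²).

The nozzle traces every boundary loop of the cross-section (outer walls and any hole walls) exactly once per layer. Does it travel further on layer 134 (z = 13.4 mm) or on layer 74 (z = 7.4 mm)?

Layer 134 (z = 13.4): the cube is present — its section is the full 20.5×15 rectangle (perimeter 71.00 mm); the sphere at (-2.5, 15): section is a regular 24-gon, circumradius = √(r²−h²) = √(8²−2.1²) = 7.719 (perimeter = 2·24·7.719·sin(180°/24) = 48.36 mm); the cube at (2, 13.5) is absent (z outside [21, 24]); Taking the union: the regions partially overlap (shared area 27.42 mm²), so the edge portions inside another operand are dropped and the merged outline is re-measured after clipping — boundary = 97.36 mm. So its perimeter = 97.36 mm. Layer 74 (z = 7.4): the cube (footprint 20.5×15) is included at this height (perimeter 71.00 mm); the sphere at (-2.5, 15) does not reach this height (|z−center|=8.100 > r=8); the cube at (2, 13.5) is not intersected at this z (z outside [21, 24]); Taking the union: only the 20.5×15 cube is present, so the union is just that shape — boundary = 71.00 mm. So its perimeter = 71.00 mm. Layer 134 is larger (97.36 vs 71.00 mm).

layer 134 (z = 13.4 mm)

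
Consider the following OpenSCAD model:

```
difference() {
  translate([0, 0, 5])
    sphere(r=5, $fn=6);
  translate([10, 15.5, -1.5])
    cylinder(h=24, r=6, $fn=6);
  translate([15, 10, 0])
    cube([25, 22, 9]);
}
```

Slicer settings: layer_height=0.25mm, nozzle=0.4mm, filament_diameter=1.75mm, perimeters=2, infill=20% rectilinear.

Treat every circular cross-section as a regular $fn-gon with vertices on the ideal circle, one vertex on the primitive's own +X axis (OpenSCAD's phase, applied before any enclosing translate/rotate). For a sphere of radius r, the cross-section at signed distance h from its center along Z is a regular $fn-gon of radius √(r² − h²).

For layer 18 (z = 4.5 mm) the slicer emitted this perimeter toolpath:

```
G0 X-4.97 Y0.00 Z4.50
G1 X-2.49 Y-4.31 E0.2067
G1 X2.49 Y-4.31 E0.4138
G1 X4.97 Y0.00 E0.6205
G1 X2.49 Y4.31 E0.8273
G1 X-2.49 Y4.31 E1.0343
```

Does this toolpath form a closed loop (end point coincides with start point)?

no

Start point (G0): (-4.97, 0.00). End point (last G1): the path does not return to the start — open.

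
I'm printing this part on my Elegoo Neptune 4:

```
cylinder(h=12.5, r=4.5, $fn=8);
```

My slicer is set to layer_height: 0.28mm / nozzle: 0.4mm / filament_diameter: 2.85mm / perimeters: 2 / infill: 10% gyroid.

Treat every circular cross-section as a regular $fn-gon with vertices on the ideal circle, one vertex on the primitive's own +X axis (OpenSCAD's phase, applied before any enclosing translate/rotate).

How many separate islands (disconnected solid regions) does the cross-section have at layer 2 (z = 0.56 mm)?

At z = 0.56 mm: the cylinder: section is a regular 8-gon, circumradius r=4.5. Overall, the cross-section is a single solid region. Island count = 1.

1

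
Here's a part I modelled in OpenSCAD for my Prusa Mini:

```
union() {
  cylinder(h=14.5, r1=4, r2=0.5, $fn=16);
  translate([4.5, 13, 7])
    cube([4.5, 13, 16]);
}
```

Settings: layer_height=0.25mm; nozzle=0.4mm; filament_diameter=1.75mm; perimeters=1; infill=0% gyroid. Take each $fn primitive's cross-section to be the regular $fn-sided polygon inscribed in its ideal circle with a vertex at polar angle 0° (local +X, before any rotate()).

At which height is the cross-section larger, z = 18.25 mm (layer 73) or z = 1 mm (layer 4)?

Layer 73 (z = 18.25): the cone is absent (z outside [0, 14.5]); the cube at (4.5, 13) (footprint 4.5×13) is included at this height (area 58.50 mm²); Combining (union): only the 4.5×13 cube at (4.5, 13) is present, so the union is just that shape — area = 58.50 mm². So its area = 58.50 mm². Layer 4 (z = 1): the cone: at t=0.069 of its height the radius interpolates to r₁+(r₂−r₁)t = 3.759, giving a regular 16-gon of that circumradius (area = (16/2)·3.759²·sin(360°/16) = 43.25 mm²); the cube at (4.5, 13) does not reach this height (z outside [7, 23]); Combining (union): only the cone is present, so the union is just that shape — area = 43.25 mm². So its area = 43.25 mm². Layer 73 is larger (58.50 vs 43.25 mm²).

layer 73 (z = 18.25 mm)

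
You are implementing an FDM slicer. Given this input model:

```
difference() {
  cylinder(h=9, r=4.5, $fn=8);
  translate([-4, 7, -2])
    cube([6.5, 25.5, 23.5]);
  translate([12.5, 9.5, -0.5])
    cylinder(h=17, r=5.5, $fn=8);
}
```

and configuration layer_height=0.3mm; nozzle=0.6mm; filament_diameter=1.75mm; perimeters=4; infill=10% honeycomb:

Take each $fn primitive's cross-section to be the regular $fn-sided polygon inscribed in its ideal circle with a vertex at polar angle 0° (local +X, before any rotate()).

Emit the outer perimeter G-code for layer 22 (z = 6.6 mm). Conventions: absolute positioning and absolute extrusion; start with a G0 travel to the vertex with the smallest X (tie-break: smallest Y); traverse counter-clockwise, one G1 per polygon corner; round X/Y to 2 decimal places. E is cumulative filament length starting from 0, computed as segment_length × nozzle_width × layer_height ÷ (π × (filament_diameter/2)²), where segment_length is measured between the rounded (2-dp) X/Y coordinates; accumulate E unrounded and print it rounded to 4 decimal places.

G0 X-4.50 Y0.00 Z6.60
G1 X-3.18 Y-3.18 E0.2577
G1 X0.00 Y-4.50 E0.5153
G1 X3.18 Y-3.18 E0.7730
G1 X4.50 Y0.00 E1.0307
G1 X3.18 Y3.18 E1.2883
G1 X0.00 Y4.50 E1.5460
G1 X-3.18 Y3.18 E1.8036
G1 X-4.50 Y0.00 E2.0613

At z = 6.6 mm: the r=4.5 cylinder contributes a regular 8-gon of circumradius 4.5; the cube at (-4, 7) is present — its section is the full 6.5×25.5 rectangle; the cylinder at (12.5, 9.5): section is a regular 8-gon, circumradius r=5.5; Taking the first minus the rest: starting from the r=4.5 cylinder, the 6.5×25.5 cube at (-4, 7) misses the remaining region (no effect); the r=5.5 cylinder at (12.5, 9.5) misses the remaining region (no effect) — 1 connected region. The outline is a single polygon with 8 vertices. Extrusion per mm of travel: 0.6 × 0.3 / (π × 0.875²) = 0.074835. Accumulating E over each segment gives final E = 2.0613.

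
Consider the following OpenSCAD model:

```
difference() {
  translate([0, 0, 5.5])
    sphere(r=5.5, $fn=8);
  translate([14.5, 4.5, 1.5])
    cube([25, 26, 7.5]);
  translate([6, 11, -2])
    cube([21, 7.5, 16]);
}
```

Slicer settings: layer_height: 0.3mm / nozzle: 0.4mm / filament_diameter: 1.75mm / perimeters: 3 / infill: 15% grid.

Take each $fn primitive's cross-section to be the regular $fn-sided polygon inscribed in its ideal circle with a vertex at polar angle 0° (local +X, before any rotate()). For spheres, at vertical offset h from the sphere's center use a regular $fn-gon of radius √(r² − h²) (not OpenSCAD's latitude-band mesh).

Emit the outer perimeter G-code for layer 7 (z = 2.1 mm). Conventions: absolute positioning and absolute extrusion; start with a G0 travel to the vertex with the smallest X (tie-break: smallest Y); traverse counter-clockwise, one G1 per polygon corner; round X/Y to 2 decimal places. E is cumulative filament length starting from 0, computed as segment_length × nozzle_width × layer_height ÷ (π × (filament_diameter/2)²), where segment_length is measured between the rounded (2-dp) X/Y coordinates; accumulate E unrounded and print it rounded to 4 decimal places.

G0 X-4.32 Y0.00 Z2.10
G1 X-3.06 Y-3.06 E0.1651
G1 X0.00 Y-4.32 E0.3302
G1 X3.06 Y-3.06 E0.4953
G1 X4.32 Y0.00 E0.6604
G1 X3.06 Y3.06 E0.8255
G1 X0.00 Y4.32 E0.9906
G1 X-3.06 Y3.06 E1.1557
G1 X-4.32 Y0.00 E1.3208

At z = 2.1 mm: the r=5.5 sphere contributes a regular 8-gon of circumradius √(5.5²−3.4²) = 4.323; the 25×26 cube at (14.5, 4.5) contributes its full rectangle; the cube at (6, 11) (footprint 21×7.5) is included at this height; After the difference (first − rest): starting from the r=5.5 sphere, the 25×26 cube at (14.5, 4.5) misses the remaining region (no effect); the 21×7.5 cube at (6, 11) misses the remaining region (no effect) — 1 connected region. The outline is a single polygon with 8 vertices. Extrusion per mm of travel: 0.4 × 0.3 / (π × 0.875²) = 0.049890. Accumulating E over each segment gives final E = 1.3208.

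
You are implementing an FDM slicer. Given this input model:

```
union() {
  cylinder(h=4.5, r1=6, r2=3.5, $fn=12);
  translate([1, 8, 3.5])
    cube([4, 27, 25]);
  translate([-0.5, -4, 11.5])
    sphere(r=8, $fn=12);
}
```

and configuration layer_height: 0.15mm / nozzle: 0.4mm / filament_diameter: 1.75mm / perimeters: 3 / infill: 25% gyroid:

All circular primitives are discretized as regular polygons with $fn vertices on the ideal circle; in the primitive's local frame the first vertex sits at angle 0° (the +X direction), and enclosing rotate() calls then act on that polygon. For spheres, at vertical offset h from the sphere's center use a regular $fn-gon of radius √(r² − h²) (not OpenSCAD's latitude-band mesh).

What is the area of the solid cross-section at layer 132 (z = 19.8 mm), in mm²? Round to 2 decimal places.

At z = 19.8 mm: the cone does not reach this height (z outside [0, 4.5]); the cube at (1, 8) (footprint 4×27) is included at this height (area 108.00 mm²); the sphere at (-0.5, -4) is not intersected at this z (|z−center|=8.300 > r=8); Merging all regions: only the 4×27 cube at (1, 8) is present, so the union is just that shape — area = 108.00 mm². Overall, the cross-section is a single solid region. Net area = 108.00 mm².

108.00 mm²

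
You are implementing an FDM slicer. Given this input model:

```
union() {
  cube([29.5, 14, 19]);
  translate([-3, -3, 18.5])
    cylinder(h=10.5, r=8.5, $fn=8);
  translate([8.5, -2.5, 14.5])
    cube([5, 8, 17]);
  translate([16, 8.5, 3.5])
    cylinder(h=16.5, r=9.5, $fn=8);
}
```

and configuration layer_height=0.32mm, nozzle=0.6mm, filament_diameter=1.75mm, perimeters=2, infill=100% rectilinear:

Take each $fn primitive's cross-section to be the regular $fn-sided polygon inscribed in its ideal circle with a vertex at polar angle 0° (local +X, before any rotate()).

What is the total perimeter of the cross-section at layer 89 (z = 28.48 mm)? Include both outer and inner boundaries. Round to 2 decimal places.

At z = 28.48 mm: the cube is absent (z outside [0, 19]); the r=8.5 cylinder at (-3, -3) gives a regular 8-gon of circumradius 8.5 (constant along its height) (perimeter = 2·8·8.500·sin(180°/8) = 52.04 mm); the cube at (8.5, -2.5) (footprint 5×8) is included at this height (perimeter 26.00 mm); the cylinder at (16, 8.5) is not intersected at this z (z outside [3.5, 20]); Taking the union: the 2 present regions are separate (no shared area or edge), so areas and boundary lengths simply add and each stays a separate island — boundary = 78.04 mm. Overall, the cross-section has 2 separate islands. Total boundary length (outer) = 78.04 mm.

78.04 mm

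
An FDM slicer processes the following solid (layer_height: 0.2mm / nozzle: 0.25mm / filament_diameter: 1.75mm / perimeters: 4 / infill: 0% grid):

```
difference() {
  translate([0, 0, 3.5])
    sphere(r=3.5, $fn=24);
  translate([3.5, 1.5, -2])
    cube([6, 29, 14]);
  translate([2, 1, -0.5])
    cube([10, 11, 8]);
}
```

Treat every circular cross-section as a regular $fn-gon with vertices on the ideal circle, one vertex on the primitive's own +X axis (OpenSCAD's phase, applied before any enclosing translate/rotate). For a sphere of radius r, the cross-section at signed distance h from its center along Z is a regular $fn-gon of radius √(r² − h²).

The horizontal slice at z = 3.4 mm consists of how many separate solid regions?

1

At z = 3.4 mm: the r=3.5 sphere contributes a regular 24-gon of circumradius √(3.5²−0.1²) = 3.499; the 6×29 cube at (3.5, 1.5) contributes its full rectangle; the cube at (2, 1) is present — its section is the full 10×11 rectangle; Subtracting the remaining from the first: starting from the r=3.5 sphere, the 6×29 cube at (3.5, 1.5) misses the remaining region (no effect); the 10×11 cube at (2, 1) partially overlaps it — only the 1.52 mm² overlap (of its 110.00 mm²) is removed, clipping the outline — 1 connected region. The result has 1 disconnected region.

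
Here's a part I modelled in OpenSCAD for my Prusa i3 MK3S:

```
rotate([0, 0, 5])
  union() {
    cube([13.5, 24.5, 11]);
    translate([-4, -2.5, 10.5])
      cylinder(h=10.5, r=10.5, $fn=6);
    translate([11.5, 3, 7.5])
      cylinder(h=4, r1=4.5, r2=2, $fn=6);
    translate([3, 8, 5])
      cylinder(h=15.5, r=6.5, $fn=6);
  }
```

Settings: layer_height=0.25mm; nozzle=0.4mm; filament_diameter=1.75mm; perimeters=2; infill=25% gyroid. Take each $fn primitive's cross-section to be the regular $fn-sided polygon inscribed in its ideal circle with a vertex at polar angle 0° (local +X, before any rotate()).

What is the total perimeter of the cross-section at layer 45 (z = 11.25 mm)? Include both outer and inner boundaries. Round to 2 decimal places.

At z = 11.25 mm: the cube does not reach this height (z outside [0, 11]); the r=10.5 cylinder at (-4, -2.5) gives a regular 6-gon of circumradius 10.5 (constant along its height) (perimeter = 2·6·10.500·sin(180°/6) = 63.00 mm); the cone at (11.5, 3): at t=0.938 of its height the radius interpolates to r₁+(r₂−r₁)t = 2.156, giving a regular 6-gon of that circumradius (perimeter = 2·6·2.156·sin(180°/6) = 12.94 mm); the cylinder at (3, 8): section is a regular 6-gon, circumradius r=6.5 (perimeter = 2·6·6.500·sin(180°/6) = 39.00 mm); Combining (union): the regions partially overlap (shared area 16.63 mm²), so the edge portions inside another operand are dropped and the merged outline is re-measured after clipping — boundary = 97.31 mm; (whole slice rotated 5° about Z — lengths, areas and connectivity unchanged). Overall, the cross-section has 2 separate islands. Total boundary length (outer) = 97.31 mm.

97.31 mm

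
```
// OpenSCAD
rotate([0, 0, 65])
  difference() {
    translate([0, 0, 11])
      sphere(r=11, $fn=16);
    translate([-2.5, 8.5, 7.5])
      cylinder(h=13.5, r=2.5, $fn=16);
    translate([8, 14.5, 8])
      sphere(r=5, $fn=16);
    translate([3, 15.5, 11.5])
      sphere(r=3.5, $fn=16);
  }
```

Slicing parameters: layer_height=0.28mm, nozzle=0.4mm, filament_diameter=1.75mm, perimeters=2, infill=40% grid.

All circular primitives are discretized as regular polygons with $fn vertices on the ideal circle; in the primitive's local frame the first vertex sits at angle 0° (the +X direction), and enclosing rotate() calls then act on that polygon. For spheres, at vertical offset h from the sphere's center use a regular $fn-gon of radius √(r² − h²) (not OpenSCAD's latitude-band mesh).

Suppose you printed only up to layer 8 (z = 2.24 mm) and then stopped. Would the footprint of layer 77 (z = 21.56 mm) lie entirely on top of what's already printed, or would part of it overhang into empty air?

Compare the two slices. At z = 2.24: the sphere: section is a regular 16-gon, circumradius = √(r²−h²) = √(11²−8.76²) = 6.653 (area = (16/2)·6.653²·sin(360°/16) = 135.51 mm²); the cylinder at (-2.5, 8.5) does not reach this height (z outside [7.5, 21]); the sphere at (8, 14.5) is not intersected at this z (|z−center|=5.760 > r=5); the sphere at (3, 15.5) is not intersected at this z (|z−center|=9.260 > r=3.5); Subtracting the remaining from the first: none of the subtracted shapes is present at this height, so the r=11 sphere is unchanged — area = 135.51 mm²; (rotated 65° about Z; rotation is an isometry so areas/perimeters/island counts are preserved). At z = 21.56: the r=11 sphere slices to a regular 16-gon of circumradius 3.080 (√(r²−h²) with h=10.56 from center) (area = (16/2)·3.080²·sin(360°/16) = 29.04 mm²); the cylinder at (-2.5, 8.5) is not intersected at this z (z outside [7.5, 21]); the sphere at (8, 14.5) is not intersected at this z (|z−center|=13.560 > r=5); the sphere at (3, 15.5) is absent (|z−center|=10.060 > r=3.5); After the difference (first − rest): none of the subtracted shapes is present at this height, so the r=11 sphere is unchanged — area = 29.04 mm²; (whole slice rotated 65° about Z — lengths, areas and connectivity unchanged). Checking containment: the cross-section at z = 21.56 is a subset of the cross-section at z = 2.24.

entirely on top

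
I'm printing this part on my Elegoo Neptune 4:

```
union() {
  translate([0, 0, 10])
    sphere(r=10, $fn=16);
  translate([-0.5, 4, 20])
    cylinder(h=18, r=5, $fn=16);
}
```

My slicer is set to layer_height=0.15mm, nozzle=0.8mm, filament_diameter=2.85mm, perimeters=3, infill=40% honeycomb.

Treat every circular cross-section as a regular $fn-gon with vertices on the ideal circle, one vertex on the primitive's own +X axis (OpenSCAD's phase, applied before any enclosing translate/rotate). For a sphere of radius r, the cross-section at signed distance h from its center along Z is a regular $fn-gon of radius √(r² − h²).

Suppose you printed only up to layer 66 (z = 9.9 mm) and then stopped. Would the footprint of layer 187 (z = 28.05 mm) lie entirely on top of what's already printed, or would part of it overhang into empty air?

entirely on top

Compare the two slices. At z = 9.9: the r=10 sphere contributes a regular 16-gon of circumradius √(10²−0.1²) = 9.999 (area = (16/2)·9.999²·sin(360°/16) = 306.12 mm²); the cylinder at (-0.5, 4) is not intersected at this z (z outside [20, 38]); Taking the union: only the r=10 sphere is present, so the union is just that shape — area = 306.12 mm². At z = 28.05: the sphere does not reach this height (|z−center|=18.050 > r=10); the r=5 cylinder at (-0.5, 4) gives a regular 16-gon of circumradius 5 (constant along its height) (area = (16/2)·5.000²·sin(360°/16) = 76.54 mm²); Merging all regions: only the r=5 cylinder at (-0.5, 4) is present, so the union is just that shape — area = 76.54 mm². Checking containment: the cross-section at z = 28.05 is a subset of the cross-section at z = 9.9.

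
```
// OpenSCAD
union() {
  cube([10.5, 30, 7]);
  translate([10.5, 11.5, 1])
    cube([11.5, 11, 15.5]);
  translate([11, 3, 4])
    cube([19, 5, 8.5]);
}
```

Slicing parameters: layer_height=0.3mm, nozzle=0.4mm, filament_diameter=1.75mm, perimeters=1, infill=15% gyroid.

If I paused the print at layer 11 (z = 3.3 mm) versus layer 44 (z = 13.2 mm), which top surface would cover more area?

layer 11 (z = 3.3 mm)

Layer 11 (z = 3.3): the cube (footprint 10.5×30) is included at this height (area 315.00 mm²); the cube at (10.5, 11.5) is present — its section is the full 11.5×11 rectangle (area 126.50 mm²); the cube at (11, 3) does not reach this height (z outside [4, 12.5]); Merging all regions: the 2 present regions share edge segments without overlapping in area, so areas simply add but the touching pieces fuse into one outline (the shared edge portions become interior and drop out of the boundary) — area = 441.50 mm². So its area = 441.50 mm². Layer 44 (z = 13.2): the cube is not intersected at this z (z outside [0, 7]); the 11.5×11 cube at (10.5, 11.5) contributes its full rectangle (area 126.50 mm²); the cube at (11, 3) is not intersected at this z (z outside [4, 12.5]); Merging all regions: only the 11.5×11 cube at (10.5, 11.5) is present, so the union is just that shape — area = 126.50 mm². So its area = 126.50 mm². Layer 11 is larger (441.50 vs 126.50 mm²).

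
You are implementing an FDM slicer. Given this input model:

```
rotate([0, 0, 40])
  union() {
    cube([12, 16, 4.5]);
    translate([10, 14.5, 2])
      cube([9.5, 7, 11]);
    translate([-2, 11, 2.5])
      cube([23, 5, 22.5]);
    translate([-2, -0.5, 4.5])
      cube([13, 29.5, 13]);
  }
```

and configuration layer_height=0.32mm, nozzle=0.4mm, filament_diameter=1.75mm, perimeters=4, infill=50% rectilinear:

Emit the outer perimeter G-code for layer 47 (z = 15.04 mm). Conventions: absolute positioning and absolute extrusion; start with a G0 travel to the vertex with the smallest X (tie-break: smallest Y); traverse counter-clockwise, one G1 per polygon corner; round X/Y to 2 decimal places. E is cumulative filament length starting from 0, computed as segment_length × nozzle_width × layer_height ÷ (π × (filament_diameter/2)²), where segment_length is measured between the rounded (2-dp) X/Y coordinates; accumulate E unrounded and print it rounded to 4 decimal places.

G0 X-20.17 Y20.93 Z15.04
G1 X-1.21 Y-1.67 E1.5699
G1 X8.75 Y6.69 E2.2619
G1 X1.36 Y15.50 E2.8738
G1 X9.02 Y21.93 E3.4060
G1 X5.80 Y25.76 E3.6723
G1 X-1.86 Y19.33 E4.2045
G1 X-10.21 Y29.29 E4.8962
G1 X-20.17 Y20.93 E5.5882

At z = 15.04 mm: the cube is absent (z outside [0, 4.5]); the cube at (10, 14.5) is absent (z outside [2, 13]); the cube at (-2, 11) is present — its section is the full 23×5 rectangle; the cube at (-2, -0.5) is present — its section is the full 13×29.5 rectangle; Merging all regions: the regions partially overlap (shared area 65.00 mm²), so overlapping operands fuse into one piece — 1 connected region; (rotated 40° about Z; rotation is an isometry so areas/perimeters/island counts are preserved). The outline is a single polygon with 8 vertices. Extrusion per mm of travel: 0.4 × 0.32 / (π × 0.875²) = 0.053216. Accumulating E over each segment gives final E = 5.5882.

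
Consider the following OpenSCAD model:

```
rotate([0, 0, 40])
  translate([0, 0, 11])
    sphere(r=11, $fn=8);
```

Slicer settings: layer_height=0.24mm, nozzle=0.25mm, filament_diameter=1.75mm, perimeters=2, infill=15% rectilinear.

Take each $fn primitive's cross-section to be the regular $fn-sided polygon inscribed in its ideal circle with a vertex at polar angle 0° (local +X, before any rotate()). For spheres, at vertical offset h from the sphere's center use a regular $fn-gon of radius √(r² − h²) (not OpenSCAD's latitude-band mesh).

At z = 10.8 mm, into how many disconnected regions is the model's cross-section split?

At z = 10.8 mm: the r=11 sphere slices to a regular 8-gon of circumradius 10.998 (√(r²−h²) with h=0.2 from center); (whole slice rotated 40° about Z — lengths, areas and connectivity unchanged). The result has 1 disconnected region.

1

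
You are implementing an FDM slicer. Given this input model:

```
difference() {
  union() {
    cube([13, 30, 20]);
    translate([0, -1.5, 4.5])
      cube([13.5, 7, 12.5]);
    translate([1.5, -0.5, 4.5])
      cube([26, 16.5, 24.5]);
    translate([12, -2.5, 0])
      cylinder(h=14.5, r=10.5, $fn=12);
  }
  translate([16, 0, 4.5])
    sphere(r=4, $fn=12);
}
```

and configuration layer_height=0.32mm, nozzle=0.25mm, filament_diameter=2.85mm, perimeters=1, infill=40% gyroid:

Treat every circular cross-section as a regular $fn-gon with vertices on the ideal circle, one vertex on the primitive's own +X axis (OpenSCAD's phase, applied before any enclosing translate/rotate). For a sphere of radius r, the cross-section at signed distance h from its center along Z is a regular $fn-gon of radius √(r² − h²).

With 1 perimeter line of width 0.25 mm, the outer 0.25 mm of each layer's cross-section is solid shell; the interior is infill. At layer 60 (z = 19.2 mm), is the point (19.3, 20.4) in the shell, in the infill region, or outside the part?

At z = 19.2 mm: the cube is present — its section is the full 13×30 rectangle; the cube at (0, -1.5) is not intersected at this z (z outside [4.5, 17]); the cube at (1.5, -0.5) (footprint 26×16.5) is included at this height; the cylinder at (12, -2.5) does not reach this height (z outside [0, 14.5]); Merging all regions: the regions partially overlap (shared area 184.00 mm²), so overlapping operands fuse into one piece — 1 connected region; the sphere at (16, 0) is not intersected at this z (|z−center|=14.700 > r=4); Taking the first minus the rest: none of the subtracted shapes is present at this height, so that combined region is unchanged — 1 connected region. Overall, the cross-section is a single solid region. The nearest boundary edge runs (13.00, 16.00)→(27.50, 16.00); distance from the point to it = 4.40 mm. The point is not inside any of the regions above, so it lies outside the cross-section (4.40 mm from the nearest boundary).

outside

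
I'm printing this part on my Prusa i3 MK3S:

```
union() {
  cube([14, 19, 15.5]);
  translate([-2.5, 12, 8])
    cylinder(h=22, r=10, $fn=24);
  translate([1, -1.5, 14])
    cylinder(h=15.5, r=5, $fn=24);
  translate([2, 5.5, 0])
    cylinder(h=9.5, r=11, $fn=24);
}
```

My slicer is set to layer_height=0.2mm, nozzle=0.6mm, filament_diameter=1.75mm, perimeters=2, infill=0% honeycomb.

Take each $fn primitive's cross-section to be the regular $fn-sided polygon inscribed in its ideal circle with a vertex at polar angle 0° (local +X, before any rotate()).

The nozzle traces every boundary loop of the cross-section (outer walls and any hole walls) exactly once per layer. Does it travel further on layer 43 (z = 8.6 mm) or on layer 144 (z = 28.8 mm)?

layer 43 (z = 8.6 mm)

Layer 43 (z = 8.6): the cube (footprint 14×19) is included at this height (perimeter 66.00 mm); the r=10 cylinder at (-2.5, 12) contributes a regular 24-gon of circumradius 10 (perimeter = 2·24·10.000·sin(180°/24) = 62.65 mm); the cylinder at (1, -1.5) does not reach this height (z outside [14, 29.5]); the r=11 cylinder at (2, 5.5) contributes a regular 24-gon of circumradius 11 (perimeter = 2·24·11.000·sin(180°/24) = 68.92 mm); Combining (union): the regions partially overlap (shared area 380.97 mm²), so the edge portions inside another operand are dropped and the merged outline is re-measured after clipping — boundary = 90.75 mm. So its perimeter = 90.75 mm. Layer 144 (z = 28.8): the cube is not intersected at this z (z outside [0, 15.5]); the cylinder at (-2.5, 12): section is a regular 24-gon, circumradius r=10 (perimeter = 2·24·10.000·sin(180°/24) = 62.65 mm); the cylinder at (1, -1.5): section is a regular 24-gon, circumradius r=5 (perimeter = 2·24·5.000·sin(180°/24) = 31.33 mm); the cylinder at (2, 5.5) is absent (z outside [0, 9.5]); Merging all regions: the regions partially overlap (shared area 3.22 mm²), so the edge portions inside another operand are dropped and the merged outline is re-measured after clipping — boundary = 83.47 mm. So its perimeter = 83.47 mm. Layer 43 is larger (90.75 vs 83.47 mm).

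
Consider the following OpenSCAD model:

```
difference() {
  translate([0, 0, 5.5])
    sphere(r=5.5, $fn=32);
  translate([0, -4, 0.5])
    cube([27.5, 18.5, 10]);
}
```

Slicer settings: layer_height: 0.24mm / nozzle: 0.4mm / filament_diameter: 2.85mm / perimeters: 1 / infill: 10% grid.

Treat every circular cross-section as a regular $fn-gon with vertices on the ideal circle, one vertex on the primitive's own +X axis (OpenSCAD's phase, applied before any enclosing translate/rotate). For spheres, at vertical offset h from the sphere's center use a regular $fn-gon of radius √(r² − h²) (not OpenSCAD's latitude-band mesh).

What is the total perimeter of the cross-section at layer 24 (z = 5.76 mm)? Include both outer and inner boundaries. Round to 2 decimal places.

34.60 mm

At z = 5.76 mm: the r=5.5 sphere slices to a regular 32-gon of circumradius 5.494 (√(r²−h²) with h=0.26 from center) (perimeter = 2·32·5.494·sin(180°/32) = 34.46 mm); the cube at (0, -4) is present — its section is the full 27.5×18.5 rectangle (perimeter 92.00 mm); Subtracting the remaining from the first: starting from the r=5.5 sphere, the 27.5×18.5 cube at (0, -4) partially overlaps it — only the 43.32 mm² overlap (of its 508.75 mm²) is removed, clipping the outline — boundary = 34.60 mm. Overall, the cross-section is a single solid region. Total boundary length (outer) = 34.60 mm.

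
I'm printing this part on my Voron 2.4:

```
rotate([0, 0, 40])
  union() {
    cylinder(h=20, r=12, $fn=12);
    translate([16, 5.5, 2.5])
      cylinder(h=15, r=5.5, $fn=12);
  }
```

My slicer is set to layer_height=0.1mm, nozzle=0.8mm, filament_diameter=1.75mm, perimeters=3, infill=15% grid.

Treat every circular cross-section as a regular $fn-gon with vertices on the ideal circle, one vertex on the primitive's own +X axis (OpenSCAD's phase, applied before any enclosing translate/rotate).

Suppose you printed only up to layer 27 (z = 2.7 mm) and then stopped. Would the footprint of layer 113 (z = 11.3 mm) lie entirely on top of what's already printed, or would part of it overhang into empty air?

Compare the two slices. At z = 2.7: the r=12 cylinder contributes a regular 12-gon of circumradius 12 (area = (12/2)·12.000²·sin(360°/12) = 432.00 mm²); the cylinder at (16, 5.5): section is a regular 12-gon, circumradius r=5.5 (area = (12/2)·5.500²·sin(360°/12) = 90.75 mm²); Merging all regions: the regions partially overlap — summed areas 522.75 mm² minus the doubly-counted overlap 0.07 mm² gives 522.68 mm² — area = 522.68 mm²; (rotated 40° about Z; rotation is an isometry so areas/perimeters/island counts are preserved). At z = 11.3: the r=12 cylinder contributes a regular 12-gon of circumradius 12 (area = (12/2)·12.000²·sin(360°/12) = 432.00 mm²); the r=5.5 cylinder at (16, 5.5) contributes a regular 12-gon of circumradius 5.5 (area = (12/2)·5.500²·sin(360°/12) = 90.75 mm²); Taking the union: the regions partially overlap — summed areas 522.75 mm² minus the doubly-counted overlap 0.07 mm² gives 522.68 mm² — area = 522.68 mm²; (rotated 40° about Z; rotation is an isometry so areas/perimeters/island counts are preserved). Checking containment: the cross-section at z = 11.3 is a subset of the cross-section at z = 2.7.

entirely on top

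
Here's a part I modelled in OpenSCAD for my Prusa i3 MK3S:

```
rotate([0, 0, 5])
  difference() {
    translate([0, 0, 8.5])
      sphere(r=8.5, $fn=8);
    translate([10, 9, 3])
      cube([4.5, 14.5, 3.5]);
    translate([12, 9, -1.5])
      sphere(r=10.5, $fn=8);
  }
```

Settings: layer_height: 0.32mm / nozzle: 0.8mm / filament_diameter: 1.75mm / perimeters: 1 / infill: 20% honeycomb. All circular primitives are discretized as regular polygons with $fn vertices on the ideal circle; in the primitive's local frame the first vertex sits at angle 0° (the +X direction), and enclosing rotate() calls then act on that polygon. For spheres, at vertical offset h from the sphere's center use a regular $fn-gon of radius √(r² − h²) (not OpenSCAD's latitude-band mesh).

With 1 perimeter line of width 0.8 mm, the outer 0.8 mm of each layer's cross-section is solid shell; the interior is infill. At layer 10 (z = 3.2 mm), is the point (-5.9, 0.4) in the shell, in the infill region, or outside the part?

shell

At z = 3.2 mm: the r=8.5 sphere contributes a regular 8-gon of circumradius √(8.5²−5.3²) = 6.645; the 4.5×14.5 cube at (10, 9) contributes its full rectangle; the r=10.5 sphere at (12, 9) contributes a regular 8-gon of circumradius √(10.5²−4.7²) = 9.389; Subtracting the remaining from the first: starting from the r=8.5 sphere, the 4.5×14.5 cube at (10, 9) misses the remaining region (no effect); the r=10.5 sphere at (12, 9) partially overlaps it — only the 0.76 mm² overlap (of its 249.35 mm²) is removed, clipping the outline — 1 connected region; (whole slice rotated 5° about Z — lengths, areas and connectivity unchanged). Overall, the cross-section is a single solid region. Undo the 5° rotation: the query point maps to (-5.843, 0.913) in the un-rotated model frame. The nearest boundary edge runs (-6.65, 0.00)→(-4.70, 4.70); distance from the point to it = 0.39 mm. The point is inside the cross-section, 0.39 mm from the nearest boundary — within the 0.8 mm shell band (1 × 0.8).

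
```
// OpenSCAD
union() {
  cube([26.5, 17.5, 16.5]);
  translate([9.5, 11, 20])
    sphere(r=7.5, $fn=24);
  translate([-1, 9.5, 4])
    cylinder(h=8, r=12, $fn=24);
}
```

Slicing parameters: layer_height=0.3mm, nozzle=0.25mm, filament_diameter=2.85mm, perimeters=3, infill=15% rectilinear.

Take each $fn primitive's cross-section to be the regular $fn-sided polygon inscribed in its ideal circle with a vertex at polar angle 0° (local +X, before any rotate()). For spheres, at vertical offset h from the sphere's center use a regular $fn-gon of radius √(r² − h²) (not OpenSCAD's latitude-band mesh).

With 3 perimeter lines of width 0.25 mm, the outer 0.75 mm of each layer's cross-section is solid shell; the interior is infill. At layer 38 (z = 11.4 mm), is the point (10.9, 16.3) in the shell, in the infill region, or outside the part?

infill

At z = 11.4 mm: the 26.5×17.5 cube contributes its full rectangle; the sphere at (9.5, 11) does not reach this height (|z−center|=8.600 > r=7.5); the r=12 cylinder at (-1, 9.5) gives a regular 24-gon of circumradius 12 (constant along its height); Combining (union): the regions partially overlap (shared area 170.04 mm²), so overlapping operands fuse into one piece — 1 connected region. Overall, the cross-section is a single solid region. The nearest boundary edge runs (7.86, 17.50)→(26.50, 17.50); distance from the point to it = 1.20 mm. The point is inside the cross-section and 1.20 mm from the nearest boundary — more than the 0.75 mm shell width (3 × 0.25), so it's in the infill interior.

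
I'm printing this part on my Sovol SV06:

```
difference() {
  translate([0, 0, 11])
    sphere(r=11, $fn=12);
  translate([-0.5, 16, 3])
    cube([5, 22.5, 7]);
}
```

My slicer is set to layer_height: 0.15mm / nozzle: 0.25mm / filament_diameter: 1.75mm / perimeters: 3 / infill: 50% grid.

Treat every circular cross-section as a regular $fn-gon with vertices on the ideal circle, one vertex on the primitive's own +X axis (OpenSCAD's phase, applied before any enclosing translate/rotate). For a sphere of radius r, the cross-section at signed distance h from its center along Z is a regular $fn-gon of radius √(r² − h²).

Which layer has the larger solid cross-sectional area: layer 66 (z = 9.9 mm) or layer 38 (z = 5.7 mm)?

layer 66 (z = 9.9 mm)

Layer 66 (z = 9.9): the r=11 sphere contributes a regular 12-gon of circumradius √(11²−1.1²) = 10.945 (area = (12/2)·10.945²·sin(360°/12) = 359.37 mm²); the 5×22.5 cube at (-0.5, 16) contributes its full rectangle (area 112.50 mm²); Taking the first minus the rest: starting from the r=11 sphere (359.37 mm²), the 5×22.5 cube at (-0.5, 16) misses the remaining region (no effect) — area = 359.37 mm². So its area = 359.37 mm². Layer 38 (z = 5.7): the sphere: section is a regular 12-gon, circumradius = √(r²−h²) = √(11²−5.3²) = 9.639 (area = (12/2)·9.639²·sin(360°/12) = 278.73 mm²); the cube at (-0.5, 16) (footprint 5×22.5) is included at this height (area 112.50 mm²); Subtracting the remaining from the first: starting from the r=11 sphere (278.73 mm²), the 5×22.5 cube at (-0.5, 16) misses the remaining region (no effect) — area = 278.73 mm². So its area = 278.73 mm². Layer 66 is larger (359.37 vs 278.73 mm²).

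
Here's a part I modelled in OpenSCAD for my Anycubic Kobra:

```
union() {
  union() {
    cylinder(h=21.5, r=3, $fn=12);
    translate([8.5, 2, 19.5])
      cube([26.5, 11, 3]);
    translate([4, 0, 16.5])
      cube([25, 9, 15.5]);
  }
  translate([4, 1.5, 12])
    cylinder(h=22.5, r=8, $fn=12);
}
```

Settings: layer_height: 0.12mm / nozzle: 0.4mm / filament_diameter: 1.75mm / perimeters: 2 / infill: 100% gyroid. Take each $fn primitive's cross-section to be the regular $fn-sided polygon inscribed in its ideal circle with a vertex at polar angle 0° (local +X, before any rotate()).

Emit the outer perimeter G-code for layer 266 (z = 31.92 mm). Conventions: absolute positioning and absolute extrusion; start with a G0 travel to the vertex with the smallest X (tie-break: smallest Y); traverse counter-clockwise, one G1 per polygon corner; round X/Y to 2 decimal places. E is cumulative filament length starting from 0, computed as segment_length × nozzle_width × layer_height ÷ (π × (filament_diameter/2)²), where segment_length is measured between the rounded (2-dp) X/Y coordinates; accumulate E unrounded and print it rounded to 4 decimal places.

At z = 31.92 mm: the cylinder does not reach this height (z outside [0, 21.5]); the cube at (8.5, 2) is absent (z outside [19.5, 22.5]); the cube at (4, 0) is present — its section is the full 25×9 rectangle; Merging all regions: only the 25×9 cube at (4, 0) is present, so the union is just that shape — 1 connected region; the cylinder at (4, 1.5): section is a regular 12-gon, circumradius r=8; Merging all regions: the regions partially overlap (shared area 59.23 mm²), so overlapping operands fuse into one piece — 1 connected region. The outline is a single polygon with 13 vertices. Extrusion per mm of travel: 0.4 × 0.12 / (π × 0.875²) = 0.019956. Accumulating E over each segment gives final E = 1.7399.

G0 X-4.00 Y1.50 Z31.92
G1 X-2.93 Y-2.50 E0.0826
G1 X0.00 Y-5.43 E0.1653
G1 X4.00 Y-6.50 E0.2480
G1 X8.00 Y-5.43 E0.3306
G1 X10.93 Y-2.50 E0.4133
G1 X11.60 Y0.00 E0.4649
G1 X29.00 Y0.00 E0.8122
G1 X29.00 Y9.00 E0.9918
G1 X5.87 Y9.00 E1.4534
G1 X4.00 Y9.50 E1.4920
G1 X0.00 Y8.43 E1.5746
G1 X-2.93 Y5.50 E1.6573
G1 X-4.00 Y1.50 E1.7399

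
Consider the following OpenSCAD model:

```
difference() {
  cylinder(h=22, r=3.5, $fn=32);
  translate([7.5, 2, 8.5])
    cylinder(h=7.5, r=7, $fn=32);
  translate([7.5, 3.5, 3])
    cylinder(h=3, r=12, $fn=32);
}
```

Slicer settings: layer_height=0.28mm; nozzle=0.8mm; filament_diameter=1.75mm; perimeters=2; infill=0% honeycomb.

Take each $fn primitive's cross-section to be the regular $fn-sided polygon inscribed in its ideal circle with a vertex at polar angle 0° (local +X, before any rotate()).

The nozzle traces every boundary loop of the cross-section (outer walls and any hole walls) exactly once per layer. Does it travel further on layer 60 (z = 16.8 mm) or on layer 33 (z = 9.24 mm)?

Layer 60 (z = 16.8): the r=3.5 cylinder contributes a regular 32-gon of circumradius 3.5 (perimeter = 2·32·3.500·sin(180°/32) = 21.96 mm); the cylinder at (7.5, 2) does not reach this height (z outside [8.5, 16]); the cylinder at (7.5, 3.5) does not reach this height (z outside [3, 6]); Taking the first minus the rest: none of the subtracted shapes is present at this height, so the r=3.5 cylinder is unchanged — boundary = 21.96 mm. So its perimeter = 21.96 mm. Layer 33 (z = 9.24): the r=3.5 cylinder gives a regular 32-gon of circumradius 3.5 (constant along its height) (perimeter = 2·32·3.500·sin(180°/32) = 21.96 mm); the r=7 cylinder at (7.5, 2) gives a regular 32-gon of circumradius 7 (constant along its height) (perimeter = 2·32·7.000·sin(180°/32) = 43.91 mm); the cylinder at (7.5, 3.5) is not intersected at this z (z outside [3, 6]); Taking the first minus the rest: starting from the r=3.5 cylinder, the r=7 cylinder at (7.5, 2) partially overlaps it — only the 11.95 mm² overlap (of its 152.95 mm²) is removed, clipping the outline — boundary = 20.66 mm. So its perimeter = 20.66 mm. Layer 60 is larger (21.96 vs 20.66 mm).

layer 60 (z = 16.8 mm)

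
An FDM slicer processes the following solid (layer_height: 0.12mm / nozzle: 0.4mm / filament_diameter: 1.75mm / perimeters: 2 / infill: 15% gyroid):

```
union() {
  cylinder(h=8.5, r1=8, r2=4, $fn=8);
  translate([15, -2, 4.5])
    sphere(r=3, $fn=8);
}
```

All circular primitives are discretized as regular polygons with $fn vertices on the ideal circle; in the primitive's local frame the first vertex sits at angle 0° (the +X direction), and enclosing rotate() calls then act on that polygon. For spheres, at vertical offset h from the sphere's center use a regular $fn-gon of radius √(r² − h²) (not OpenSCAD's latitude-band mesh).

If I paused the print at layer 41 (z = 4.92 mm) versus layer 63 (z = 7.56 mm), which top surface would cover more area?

layer 41 (z = 4.92 mm)

Layer 41 (z = 4.92): the cone: at t=0.579 of its height the radius interpolates to r₁+(r₂−r₁)t = 5.685, giving a regular 8-gon of that circumradius (area = (8/2)·5.685²·sin(360°/8) = 91.40 mm²); the r=3 sphere at (15, -2) contributes a regular 8-gon of circumradius √(3²−0.42²) = 2.970 (area = (8/2)·2.970²·sin(360°/8) = 24.96 mm²); Taking the union: the 2 present regions are separate (no shared area or edge), so areas and boundary lengths simply add and each stays a separate island — area = 116.36 mm². So its area = 116.36 mm². Layer 63 (z = 7.56): the cone (r1=8→r2=4) has section circumradius 4.442 here — a regular 8-gon (area = (8/2)·4.442²·sin(360°/8) = 55.82 mm²); the sphere at (15, -2) does not reach this height (|z−center|=3.060 > r=3); Taking the union: only the cone is present, so the union is just that shape — area = 55.82 mm². So its area = 55.82 mm². Layer 41 is larger (116.36 vs 55.82 mm²).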